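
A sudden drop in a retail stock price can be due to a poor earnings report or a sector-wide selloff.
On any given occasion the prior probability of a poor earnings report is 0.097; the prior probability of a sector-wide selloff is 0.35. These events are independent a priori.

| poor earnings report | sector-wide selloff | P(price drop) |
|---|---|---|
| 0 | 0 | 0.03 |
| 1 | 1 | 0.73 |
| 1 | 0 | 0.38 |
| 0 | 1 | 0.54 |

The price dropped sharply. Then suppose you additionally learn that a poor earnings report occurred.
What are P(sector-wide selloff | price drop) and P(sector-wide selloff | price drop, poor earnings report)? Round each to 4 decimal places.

For the numerator, keep only sector-wide selloff=true terms: 0.170667 + 0.024783 = 0.195450
The normalizing constant is 0.03*0.903*0.65 + 0.54*0.903*0.35 + 0.38*0.097*0.65 + 0.73*0.097*0.35 = 0.237017
P(sector-wide selloff | price drop) = 0.195450/0.237017 ≈ 0.8246

Now condition on the additional information:
P(price drop | poor earnings report) = 0.38*0.65 + 0.73*0.35 = 0.247000 + 0.255500 = 0.502500
Restricting to configurations with sector-wide selloff present: 0.73*0.35 = 0.255500.
So P(sector-wide selloff | price drop, poor earnings report) = 0.255500/0.502500 ≈ 0.5085.

P(sector-wide selloff | price drop) ≈ 0.8246; P(sector-wide selloff | price drop, poor earnings report) ≈ 0.5085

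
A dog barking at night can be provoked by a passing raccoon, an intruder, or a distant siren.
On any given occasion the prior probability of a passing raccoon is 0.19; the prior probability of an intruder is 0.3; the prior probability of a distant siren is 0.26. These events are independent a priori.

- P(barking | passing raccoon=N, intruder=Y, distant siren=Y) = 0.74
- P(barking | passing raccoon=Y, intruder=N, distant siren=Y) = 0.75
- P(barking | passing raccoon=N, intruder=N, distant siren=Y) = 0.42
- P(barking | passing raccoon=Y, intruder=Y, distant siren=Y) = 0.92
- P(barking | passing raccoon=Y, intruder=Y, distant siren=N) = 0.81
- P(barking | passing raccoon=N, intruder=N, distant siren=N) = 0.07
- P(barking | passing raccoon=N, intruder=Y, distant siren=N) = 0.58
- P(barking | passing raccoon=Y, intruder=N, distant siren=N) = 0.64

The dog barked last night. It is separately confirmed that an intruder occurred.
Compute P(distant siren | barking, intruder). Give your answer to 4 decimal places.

P(distant siren | barking, intruder) ≈ 0.3037

Sum P(barking|·) weighted by the priors over the 4 (passing raccoon, distant siren) configurations:
  P(barking | intruder) = 0.58*0.81*0.74 + 0.74*0.81*0.26 + 0.81*0.19*0.74 + 0.92*0.19*0.26
        = 0.347652 + 0.155844 + 0.113886 + 0.045448 = 0.662830
The terms with distant siren present sum to 0.201292, so
  P(distant siren | barking, intruder) = 0.201292 / 0.662830 ≈ 0.3037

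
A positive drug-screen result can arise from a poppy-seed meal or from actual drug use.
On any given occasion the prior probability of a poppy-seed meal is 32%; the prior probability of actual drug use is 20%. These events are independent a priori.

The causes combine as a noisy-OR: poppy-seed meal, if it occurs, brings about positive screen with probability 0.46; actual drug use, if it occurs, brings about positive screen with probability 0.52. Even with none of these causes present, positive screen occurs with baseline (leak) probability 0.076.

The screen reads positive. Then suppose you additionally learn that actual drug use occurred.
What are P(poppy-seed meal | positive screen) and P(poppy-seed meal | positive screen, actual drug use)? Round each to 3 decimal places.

Under noisy-OR, P(positive screen | causes) = 1 − (1−0.076)·∏(1−qᵢ) over the active causes.
By total probability over the 4 (poppy-seed meal, actual drug use) configurations:
  P(positive screen) = 0.076·0.68·0.8 + 0.55648·0.68·0.2 + 0.50104·0.32·0.8 + 0.760499·0.32·0.2
        = 0.041344 + 0.075681 + 0.128266 + 0.048672 = 0.293963
The terms with poppy-seed meal present sum to 0.176938, so
  P(poppy-seed meal | positive screen) = 0.176938 / 0.293963 ≈ 0.602

Now also conditioning on actual drug use=true:
Weight on poppy-seed meal=true, given the evidence: 0.760499*0.32 = 0.243360
Denominator P(positive screen | actual drug use): 0.55648*0.68 + 0.760499*0.32 = 0.621766
Posterior = 0.243360 / 0.621766 ≈ 0.391

P(poppy-seed meal | positive screen) ≈ 0.602; P(poppy-seed meal | positive screen, actual drug use) ≈ 0.391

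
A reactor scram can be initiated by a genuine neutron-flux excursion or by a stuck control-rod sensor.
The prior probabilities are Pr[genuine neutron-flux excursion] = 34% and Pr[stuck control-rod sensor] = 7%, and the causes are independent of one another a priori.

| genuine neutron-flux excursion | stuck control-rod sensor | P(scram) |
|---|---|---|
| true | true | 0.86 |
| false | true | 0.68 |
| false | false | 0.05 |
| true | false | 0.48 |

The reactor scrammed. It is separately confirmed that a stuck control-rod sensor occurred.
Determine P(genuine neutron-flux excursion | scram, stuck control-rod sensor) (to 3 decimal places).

P(genuine neutron-flux excursion | scram, stuck control-rod sensor) ≈ 0.394

P(scram | stuck control-rod sensor) = 0.68·0.66 + 0.86·0.34 = 0.448800 + 0.292400 = 0.741200
The genuine neutron-flux excursion-present share is 0.86·0.34 = 0.292400.
P(genuine neutron-flux excursion | scram, stuck control-rod sensor) = 0.292400 / 0.741200 ≈ 0.394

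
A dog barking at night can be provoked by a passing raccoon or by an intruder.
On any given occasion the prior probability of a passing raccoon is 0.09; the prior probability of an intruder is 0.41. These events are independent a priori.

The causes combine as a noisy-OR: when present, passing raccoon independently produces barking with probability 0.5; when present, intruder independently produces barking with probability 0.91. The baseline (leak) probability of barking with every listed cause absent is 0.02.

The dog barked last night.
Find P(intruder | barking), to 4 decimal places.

P(intruder | barking) ≈ 0.9085

Under noisy-OR, P(barking | causes) = 1 − (1−0.02)·∏(1−qᵢ) over the active causes.
Enumerate the 4 (passing raccoon, intruder) configurations and weight by the priors:
  P(barking) = 0.02×0.91×0.59 + 0.9118×0.91×0.41 + 0.51×0.09×0.59 + 0.9559×0.09×0.41
        = 0.010738 + 0.340193 + 0.027081 + 0.035273 = 0.413285
Keeping only the intruder-present terms gives 0.375466, so
  P(intruder | barking) = 0.375466 / 0.413285 ≈ 0.9085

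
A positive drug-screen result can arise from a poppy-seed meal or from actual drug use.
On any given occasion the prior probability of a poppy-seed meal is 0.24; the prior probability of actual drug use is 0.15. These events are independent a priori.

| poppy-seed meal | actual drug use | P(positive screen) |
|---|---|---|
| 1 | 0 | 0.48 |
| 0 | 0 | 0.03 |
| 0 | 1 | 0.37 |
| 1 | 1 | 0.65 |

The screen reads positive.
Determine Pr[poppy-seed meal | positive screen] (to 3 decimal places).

P(positive screen) = 0.03×0.76×0.85 + 0.37×0.76×0.15 + 0.48×0.24×0.85 + 0.65×0.24×0.15 = 0.019380 + 0.042180 + 0.097920 + 0.023400 = 0.182880
Of this, 0.121320 comes from 0.097920 + 0.023400 (the poppy-seed meal=true cases).
Hence the posterior is 0.121320/0.182880 ≈ 0.663.

Pr[poppy-seed meal | positive screen] ≈ 0.663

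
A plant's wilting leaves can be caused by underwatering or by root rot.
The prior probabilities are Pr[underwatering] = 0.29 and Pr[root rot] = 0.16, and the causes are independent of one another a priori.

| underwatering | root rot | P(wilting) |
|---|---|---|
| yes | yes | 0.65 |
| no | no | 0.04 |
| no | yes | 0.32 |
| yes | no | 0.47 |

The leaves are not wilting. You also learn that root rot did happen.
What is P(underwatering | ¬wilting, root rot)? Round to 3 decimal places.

P(underwatering | ¬wilting, root rot) ≈ 0.174

P(¬wilting | root rot) = 0.68×0.71 + 0.35×0.29 = 0.482800 + 0.101500 = 0.584300
Restricting to configurations with underwatering present: 0.35×0.29 = 0.101500.
Hence the posterior is 0.101500/0.584300 ≈ 0.174.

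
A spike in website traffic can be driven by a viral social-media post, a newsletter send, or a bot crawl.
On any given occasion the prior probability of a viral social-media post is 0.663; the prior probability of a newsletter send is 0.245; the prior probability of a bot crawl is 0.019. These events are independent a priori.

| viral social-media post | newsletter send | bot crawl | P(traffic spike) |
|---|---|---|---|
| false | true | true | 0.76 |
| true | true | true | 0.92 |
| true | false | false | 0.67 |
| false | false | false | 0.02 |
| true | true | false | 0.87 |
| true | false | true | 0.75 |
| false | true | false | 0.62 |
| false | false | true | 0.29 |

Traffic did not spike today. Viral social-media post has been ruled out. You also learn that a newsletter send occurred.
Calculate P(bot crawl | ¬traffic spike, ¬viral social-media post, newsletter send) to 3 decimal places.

P(bot crawl | ¬traffic spike, ¬viral social-media post, newsletter send) ≈ 0.012

Weight on bot crawl=true, given the evidence: 0.24×0.019 = 0.004560
Denominator P(¬traffic spike | ¬viral social-media post, newsletter send): 0.38×0.981 + 0.24×0.019 = 0.377340
P(bot crawl | ¬traffic spike, ¬viral social-media post, newsletter send) = 0.004560/0.377340 ≈ 0.012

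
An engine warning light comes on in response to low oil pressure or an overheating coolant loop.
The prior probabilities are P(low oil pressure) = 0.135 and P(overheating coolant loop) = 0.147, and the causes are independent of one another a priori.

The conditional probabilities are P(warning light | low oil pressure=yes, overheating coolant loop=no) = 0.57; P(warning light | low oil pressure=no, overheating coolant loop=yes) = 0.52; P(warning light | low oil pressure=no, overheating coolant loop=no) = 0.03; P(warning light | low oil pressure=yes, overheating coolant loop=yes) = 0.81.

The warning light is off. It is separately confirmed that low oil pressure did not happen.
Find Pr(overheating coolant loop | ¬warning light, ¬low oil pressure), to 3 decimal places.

P(¬warning light | ¬low oil pressure) = 0.97×0.853 + 0.48×0.147 = 0.827410 + 0.070560 = 0.897970
Of this, 0.070560 comes from 0.48×0.147 (the overheating coolant loop=true cases).
Hence the posterior is 0.070560/0.897970 ≈ 0.079.

Pr(overheating coolant loop | ¬warning light, ¬low oil pressure) ≈ 0.079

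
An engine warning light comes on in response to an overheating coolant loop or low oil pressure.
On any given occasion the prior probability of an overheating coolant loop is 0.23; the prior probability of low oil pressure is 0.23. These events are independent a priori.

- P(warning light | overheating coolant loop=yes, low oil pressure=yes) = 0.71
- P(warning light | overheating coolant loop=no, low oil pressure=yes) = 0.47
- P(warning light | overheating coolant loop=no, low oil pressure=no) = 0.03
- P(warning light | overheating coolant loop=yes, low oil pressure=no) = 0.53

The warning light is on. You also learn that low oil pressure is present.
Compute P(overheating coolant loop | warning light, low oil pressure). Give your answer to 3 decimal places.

P(overheating coolant loop | warning light, low oil pressure) ≈ 0.311

Enumerate both values of overheating coolant loop and weight by the priors:
  P(warning light | low oil pressure) = 0.47·0.77 + 0.71·0.23
        = 0.361900 + 0.163300 = 0.525200
Configurations with overheating coolant loop contribute 0.163300, so
  P(overheating coolant loop | warning light, low oil pressure) = 0.163300 / 0.525200 ≈ 0.311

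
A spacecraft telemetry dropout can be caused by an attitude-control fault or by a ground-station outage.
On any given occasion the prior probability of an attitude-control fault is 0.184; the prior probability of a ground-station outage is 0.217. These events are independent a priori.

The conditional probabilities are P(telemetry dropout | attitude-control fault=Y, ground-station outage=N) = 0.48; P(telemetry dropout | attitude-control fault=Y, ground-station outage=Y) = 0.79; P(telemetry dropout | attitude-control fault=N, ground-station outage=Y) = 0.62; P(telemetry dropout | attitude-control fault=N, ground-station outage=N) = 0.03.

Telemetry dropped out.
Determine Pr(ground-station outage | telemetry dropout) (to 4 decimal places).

By total probability over the 4 (attitude-control fault, ground-station outage) configurations:
  P(telemetry dropout) = 0.03*0.816*0.783 + 0.62*0.816*0.217 + 0.48*0.184*0.783 + 0.79*0.184*0.217
        = 0.019168 + 0.109785 + 0.069155 + 0.031543 = 0.229651
The terms with ground-station outage present sum to 0.141328, so
  P(ground-station outage | telemetry dropout) = 0.141328 / 0.229651 ≈ 0.6154

Pr(ground-station outage | telemetry dropout) ≈ 0.6154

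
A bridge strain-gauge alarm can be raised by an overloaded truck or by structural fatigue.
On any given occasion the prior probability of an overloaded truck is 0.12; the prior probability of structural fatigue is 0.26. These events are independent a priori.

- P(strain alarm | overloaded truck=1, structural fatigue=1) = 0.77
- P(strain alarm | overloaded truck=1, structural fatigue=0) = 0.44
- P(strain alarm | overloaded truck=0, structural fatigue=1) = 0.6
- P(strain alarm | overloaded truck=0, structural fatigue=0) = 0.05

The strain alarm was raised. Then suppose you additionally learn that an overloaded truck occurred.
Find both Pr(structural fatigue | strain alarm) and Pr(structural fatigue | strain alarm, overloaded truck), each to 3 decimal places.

Pr(structural fatigue | strain alarm) ≈ 0.692; Pr(structural fatigue | strain alarm, overloaded truck) ≈ 0.381

Numerator (weight on configurations with structural fatigue): 0.137280 + 0.024024 = 0.161304
The normalizing constant is 0.05·0.88·0.74 + 0.6·0.88·0.26 + 0.44·0.12·0.74 + 0.77·0.12·0.26 = 0.232936
P(structural fatigue | strain alarm) = 0.161304/0.232936 ≈ 0.692

Now also conditioning on overloaded truck=true:
Sum P(strain alarm|·) weighted by the priors over both values of structural fatigue:
  P(strain alarm | overloaded truck) = 0.44×0.74 + 0.77×0.26
        = 0.325600 + 0.200200 = 0.525800
Configurations with structural fatigue contribute 0.200200, so
  P(structural fatigue | strain alarm, overloaded truck) = 0.200200 / 0.525800 ≈ 0.381
This is intercausal reasoning (explaining away): once overloaded truck accounts for the strain alarm, structural fatigue becomes less likely.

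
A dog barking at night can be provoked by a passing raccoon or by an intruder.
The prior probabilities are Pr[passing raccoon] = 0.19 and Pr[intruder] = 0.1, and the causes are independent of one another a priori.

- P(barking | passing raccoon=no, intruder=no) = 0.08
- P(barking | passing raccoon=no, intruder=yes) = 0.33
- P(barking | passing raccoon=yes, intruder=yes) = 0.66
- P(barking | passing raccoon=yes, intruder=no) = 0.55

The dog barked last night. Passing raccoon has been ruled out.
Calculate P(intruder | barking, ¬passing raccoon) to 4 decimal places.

P(intruder | barking, ¬passing raccoon) ≈ 0.3143

Sum P(barking|·) weighted by the priors over both values of intruder:
  P(barking | ¬passing raccoon) = 0.08·0.9 + 0.33·0.1
        = 0.072000 + 0.033000 = 0.105000
Configurations with intruder contribute 0.033000, so
  P(intruder | barking, ¬passing raccoon) = 0.033000 / 0.105000 ≈ 0.3143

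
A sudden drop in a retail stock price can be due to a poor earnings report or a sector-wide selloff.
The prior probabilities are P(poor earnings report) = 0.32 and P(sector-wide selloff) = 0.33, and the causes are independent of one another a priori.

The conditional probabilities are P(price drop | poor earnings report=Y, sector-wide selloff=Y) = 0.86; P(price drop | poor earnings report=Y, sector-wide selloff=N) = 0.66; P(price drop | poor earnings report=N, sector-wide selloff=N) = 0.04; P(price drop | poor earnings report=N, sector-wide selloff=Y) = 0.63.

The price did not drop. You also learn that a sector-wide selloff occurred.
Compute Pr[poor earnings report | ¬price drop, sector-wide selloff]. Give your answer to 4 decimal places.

Pr[poor earnings report | ¬price drop, sector-wide selloff] ≈ 0.1511

For the numerator, keep only poor earnings report=true terms: 0.14*0.32 = 0.044800
The normalizing constant is 0.37*0.68 + 0.14*0.32 = 0.296400
P(poor earnings report | ¬price drop, sector-wide selloff) = 0.044800/0.296400 ≈ 0.1511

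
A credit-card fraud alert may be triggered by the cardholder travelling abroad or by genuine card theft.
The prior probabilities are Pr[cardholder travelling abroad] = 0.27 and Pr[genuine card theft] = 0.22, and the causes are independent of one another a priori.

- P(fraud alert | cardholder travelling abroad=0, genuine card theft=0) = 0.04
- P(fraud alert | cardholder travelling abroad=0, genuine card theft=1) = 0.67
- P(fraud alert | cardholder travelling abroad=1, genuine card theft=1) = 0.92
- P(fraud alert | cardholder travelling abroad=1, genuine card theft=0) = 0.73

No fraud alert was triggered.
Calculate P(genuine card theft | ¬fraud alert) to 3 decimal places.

P(genuine card theft | ¬fraud alert) ≈ 0.087

Sum P(¬fraud alert|·) weighted by the priors over the 4 (cardholder travelling abroad, genuine card theft) configurations:
  P(¬fraud alert) = 0.96*0.73*0.78 + 0.33*0.73*0.22 + 0.27*0.27*0.78 + 0.08*0.27*0.22
        = 0.546624 + 0.052998 + 0.056862 + 0.004752 = 0.661236
Keeping only the genuine card theft-present terms gives 0.057750, so
  P(genuine card theft | ¬fraud alert) = 0.057750 / 0.661236 ≈ 0.087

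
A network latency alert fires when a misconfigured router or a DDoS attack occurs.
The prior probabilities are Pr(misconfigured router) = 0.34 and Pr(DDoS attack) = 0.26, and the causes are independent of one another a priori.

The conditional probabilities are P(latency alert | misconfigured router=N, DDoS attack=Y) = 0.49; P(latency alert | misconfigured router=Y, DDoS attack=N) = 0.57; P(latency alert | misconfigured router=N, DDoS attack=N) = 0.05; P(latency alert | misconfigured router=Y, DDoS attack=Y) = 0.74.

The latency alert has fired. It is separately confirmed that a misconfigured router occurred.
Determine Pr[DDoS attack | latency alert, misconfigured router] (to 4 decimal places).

Enumerate both values of DDoS attack and weight by the priors:
  P(latency alert | misconfigured router) = 0.57·0.74 + 0.74·0.26
        = 0.421800 + 0.192400 = 0.614200
The terms with DDoS attack present sum to 0.192400, so
  P(DDoS attack | latency alert, misconfigured router) = 0.192400 / 0.614200 ≈ 0.3133

Pr[DDoS attack | latency alert, misconfigured router] ≈ 0.3133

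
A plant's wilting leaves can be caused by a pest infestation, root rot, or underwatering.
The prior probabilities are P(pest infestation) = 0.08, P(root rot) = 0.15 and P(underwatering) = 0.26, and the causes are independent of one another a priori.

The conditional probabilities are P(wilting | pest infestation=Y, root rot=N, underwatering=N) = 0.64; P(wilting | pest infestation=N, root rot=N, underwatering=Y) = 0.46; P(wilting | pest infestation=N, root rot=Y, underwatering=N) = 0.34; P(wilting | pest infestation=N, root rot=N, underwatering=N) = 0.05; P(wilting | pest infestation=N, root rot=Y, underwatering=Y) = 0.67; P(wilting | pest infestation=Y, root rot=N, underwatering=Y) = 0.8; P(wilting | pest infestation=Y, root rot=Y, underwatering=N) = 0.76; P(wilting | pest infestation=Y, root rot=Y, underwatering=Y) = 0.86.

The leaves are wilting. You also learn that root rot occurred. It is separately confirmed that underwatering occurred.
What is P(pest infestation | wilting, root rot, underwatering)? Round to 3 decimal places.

P(pest infestation | wilting, root rot, underwatering) ≈ 0.100

For the numerator, keep only pest infestation=true terms: 0.86·0.08 = 0.068800
Denominator P(wilting | root rot, underwatering): 0.67·0.92 + 0.86·0.08 = 0.685200
Posterior = 0.068800 / 0.685200 ≈ 0.100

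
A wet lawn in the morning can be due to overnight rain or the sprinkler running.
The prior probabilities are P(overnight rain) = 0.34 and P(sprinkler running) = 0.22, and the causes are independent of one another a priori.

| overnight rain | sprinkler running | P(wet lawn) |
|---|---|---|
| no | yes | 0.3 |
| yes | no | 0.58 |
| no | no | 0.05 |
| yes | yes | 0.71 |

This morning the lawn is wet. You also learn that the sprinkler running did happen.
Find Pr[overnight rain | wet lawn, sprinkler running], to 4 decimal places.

Pr[overnight rain | wet lawn, sprinkler running] ≈ 0.5494

Sum P(wet lawn|·) weighted by the priors over both values of overnight rain:
  P(wet lawn | sprinkler running) = 0.3*0.66 + 0.71*0.34
        = 0.198000 + 0.241400 = 0.439400
Keeping only the overnight rain-present terms gives 0.241400, so
  P(overnight rain | wet lawn, sprinkler running) = 0.241400 / 0.439400 ≈ 0.5494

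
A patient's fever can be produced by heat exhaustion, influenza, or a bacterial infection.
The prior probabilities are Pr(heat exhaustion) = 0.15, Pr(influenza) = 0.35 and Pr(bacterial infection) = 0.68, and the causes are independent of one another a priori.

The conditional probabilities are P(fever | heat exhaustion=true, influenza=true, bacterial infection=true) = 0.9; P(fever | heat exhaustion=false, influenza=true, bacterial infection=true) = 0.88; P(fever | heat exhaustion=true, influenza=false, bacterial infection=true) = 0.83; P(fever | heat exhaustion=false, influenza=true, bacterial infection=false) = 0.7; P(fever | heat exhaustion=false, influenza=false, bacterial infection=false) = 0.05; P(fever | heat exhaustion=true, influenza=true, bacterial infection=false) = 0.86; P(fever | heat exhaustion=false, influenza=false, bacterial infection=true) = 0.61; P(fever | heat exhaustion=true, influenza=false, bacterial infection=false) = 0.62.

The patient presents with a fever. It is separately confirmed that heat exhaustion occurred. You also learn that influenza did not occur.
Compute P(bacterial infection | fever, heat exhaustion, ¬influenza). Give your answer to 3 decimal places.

P(bacterial infection | fever, heat exhaustion, ¬influenza) ≈ 0.740

Numerator (weight on configurations with bacterial infection): 0.83×0.68 = 0.564400
Denominator P(fever | heat exhaustion, ¬influenza): 0.62×0.32 + 0.83×0.68 = 0.762800
Posterior = 0.564400 / 0.762800 ≈ 0.740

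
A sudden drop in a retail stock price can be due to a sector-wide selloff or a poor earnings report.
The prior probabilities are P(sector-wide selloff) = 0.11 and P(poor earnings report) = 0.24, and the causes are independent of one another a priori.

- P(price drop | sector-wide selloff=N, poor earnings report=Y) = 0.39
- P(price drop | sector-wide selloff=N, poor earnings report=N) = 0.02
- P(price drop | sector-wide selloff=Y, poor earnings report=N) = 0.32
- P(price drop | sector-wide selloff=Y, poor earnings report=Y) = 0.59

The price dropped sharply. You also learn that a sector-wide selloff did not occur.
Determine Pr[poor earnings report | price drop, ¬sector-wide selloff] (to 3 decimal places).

Pr[poor earnings report | price drop, ¬sector-wide selloff] ≈ 0.860

By total probability over both values of poor earnings report:
  P(price drop | ¬sector-wide selloff) = 0.02×0.76 + 0.39×0.24
        = 0.015200 + 0.093600 = 0.108800
Keeping only the poor earnings report-present terms gives 0.093600, so
  P(poor earnings report | price drop, ¬sector-wide selloff) = 0.093600 / 0.108800 ≈ 0.860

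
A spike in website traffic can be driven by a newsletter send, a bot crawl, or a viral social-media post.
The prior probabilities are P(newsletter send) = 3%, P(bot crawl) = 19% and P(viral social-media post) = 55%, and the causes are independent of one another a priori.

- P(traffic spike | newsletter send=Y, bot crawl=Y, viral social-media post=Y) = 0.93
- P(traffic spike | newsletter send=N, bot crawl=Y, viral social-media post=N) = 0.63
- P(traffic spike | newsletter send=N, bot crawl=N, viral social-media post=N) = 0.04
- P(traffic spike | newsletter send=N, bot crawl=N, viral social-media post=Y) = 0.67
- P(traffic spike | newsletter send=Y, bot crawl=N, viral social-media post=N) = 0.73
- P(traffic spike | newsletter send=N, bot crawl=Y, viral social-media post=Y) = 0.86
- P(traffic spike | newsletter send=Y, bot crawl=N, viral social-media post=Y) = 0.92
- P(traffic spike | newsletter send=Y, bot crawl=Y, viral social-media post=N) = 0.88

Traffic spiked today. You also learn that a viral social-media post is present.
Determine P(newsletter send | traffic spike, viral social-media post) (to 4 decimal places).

P(newsletter send | traffic spike, viral social-media post) ≈ 0.0388

P(traffic spike | viral social-media post) = 0.67×0.97×0.81 + 0.86×0.97×0.19 + 0.92×0.03×0.81 + 0.93×0.03×0.19 = 0.526419 + 0.158498 + 0.022356 + 0.005301 = 0.712574
Restricting to configurations with newsletter send present: 0.022356 + 0.005301 = 0.027657.
P(newsletter send | traffic spike, viral social-media post) = 0.027657 / 0.712574 ≈ 0.0388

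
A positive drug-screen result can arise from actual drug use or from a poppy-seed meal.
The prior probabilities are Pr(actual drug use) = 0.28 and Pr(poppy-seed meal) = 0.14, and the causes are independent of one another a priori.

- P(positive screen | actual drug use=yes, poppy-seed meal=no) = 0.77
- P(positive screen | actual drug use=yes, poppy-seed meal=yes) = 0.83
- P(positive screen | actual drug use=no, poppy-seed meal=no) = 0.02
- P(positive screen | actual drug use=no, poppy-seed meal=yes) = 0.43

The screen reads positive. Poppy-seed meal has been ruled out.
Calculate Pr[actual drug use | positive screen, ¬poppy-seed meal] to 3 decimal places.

For the numerator, keep only actual drug use=true terms: 0.77·0.28 = 0.215600
Denominator P(positive screen | ¬poppy-seed meal): 0.02·0.72 + 0.77·0.28 = 0.230000
Posterior = 0.215600 / 0.230000 ≈ 0.937

Pr[actual drug use | positive screen, ¬poppy-seed meal] ≈ 0.937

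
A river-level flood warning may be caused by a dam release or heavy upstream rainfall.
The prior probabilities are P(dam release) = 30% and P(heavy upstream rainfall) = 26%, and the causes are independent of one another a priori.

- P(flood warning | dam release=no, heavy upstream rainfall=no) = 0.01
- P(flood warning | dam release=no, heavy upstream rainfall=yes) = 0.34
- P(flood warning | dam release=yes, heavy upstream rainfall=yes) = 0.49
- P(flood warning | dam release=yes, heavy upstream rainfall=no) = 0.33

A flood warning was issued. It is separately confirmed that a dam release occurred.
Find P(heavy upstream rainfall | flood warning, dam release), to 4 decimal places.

By total probability over both values of heavy upstream rainfall:
  P(flood warning | dam release) = 0.33*0.74 + 0.49*0.26
        = 0.244200 + 0.127400 = 0.371600
Configurations with heavy upstream rainfall contribute 0.127400, so
  P(heavy upstream rainfall | flood warning, dam release) = 0.127400 / 0.371600 ≈ 0.3428

P(heavy upstream rainfall | flood warning, dam release) ≈ 0.3428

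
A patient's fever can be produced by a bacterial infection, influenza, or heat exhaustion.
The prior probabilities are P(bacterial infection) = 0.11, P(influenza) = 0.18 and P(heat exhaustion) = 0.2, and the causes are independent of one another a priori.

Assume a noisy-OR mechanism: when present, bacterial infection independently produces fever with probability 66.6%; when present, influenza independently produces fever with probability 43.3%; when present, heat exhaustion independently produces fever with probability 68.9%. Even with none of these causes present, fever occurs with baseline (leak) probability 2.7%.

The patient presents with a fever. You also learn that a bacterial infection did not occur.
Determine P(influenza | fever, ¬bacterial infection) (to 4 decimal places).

P(influenza | fever, ¬bacterial infection) ≈ 0.4168

Under noisy-OR, P(fever | causes) = 1 − (1−0.027)·∏(1−qᵢ) over the active causes.
P(fever | ¬bacterial infection) = 0.027*0.82*0.8 + 0.697397*0.82*0.2 + 0.448309*0.18*0.8 + 0.828424*0.18*0.2 = 0.017712 + 0.114373 + 0.064556 + 0.029823 = 0.226464
The influenza-present share is 0.064556 + 0.029823 = 0.094379.
Hence the posterior is 0.094379/0.226464 ≈ 0.4168.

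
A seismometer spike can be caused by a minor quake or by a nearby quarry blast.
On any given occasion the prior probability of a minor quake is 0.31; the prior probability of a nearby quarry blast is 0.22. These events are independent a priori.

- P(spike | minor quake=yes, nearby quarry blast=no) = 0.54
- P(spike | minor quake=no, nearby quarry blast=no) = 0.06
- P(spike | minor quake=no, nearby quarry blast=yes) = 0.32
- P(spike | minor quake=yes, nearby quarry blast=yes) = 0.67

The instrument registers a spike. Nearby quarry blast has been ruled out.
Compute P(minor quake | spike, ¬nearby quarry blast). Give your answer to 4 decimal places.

P(minor quake | spike, ¬nearby quarry blast) ≈ 0.8017

P(spike | ¬nearby quarry blast) = 0.06*0.69 + 0.54*0.31 = 0.041400 + 0.167400 = 0.208800
The minor quake-present share is 0.54*0.31 = 0.167400.
P(minor quake | spike, ¬nearby quarry blast) = 0.167400 / 0.208800 ≈ 0.8017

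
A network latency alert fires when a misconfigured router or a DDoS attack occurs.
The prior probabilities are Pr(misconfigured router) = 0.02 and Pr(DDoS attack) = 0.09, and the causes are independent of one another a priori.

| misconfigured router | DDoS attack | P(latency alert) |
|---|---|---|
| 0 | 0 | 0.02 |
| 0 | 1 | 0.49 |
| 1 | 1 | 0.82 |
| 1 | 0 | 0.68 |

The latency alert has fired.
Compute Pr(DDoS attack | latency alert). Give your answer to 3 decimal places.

Enumerate the 4 (misconfigured router, DDoS attack) configurations and weight by the priors:
  P(latency alert) = 0.02*0.98*0.91 + 0.49*0.98*0.09 + 0.68*0.02*0.91 + 0.82*0.02*0.09
        = 0.017836 + 0.043218 + 0.012376 + 0.001476 = 0.074906
Configurations with DDoS attack contribute 0.044694, so
  P(DDoS attack | latency alert) = 0.044694 / 0.074906 ≈ 0.597

Pr(DDoS attack | latency alert) ≈ 0.597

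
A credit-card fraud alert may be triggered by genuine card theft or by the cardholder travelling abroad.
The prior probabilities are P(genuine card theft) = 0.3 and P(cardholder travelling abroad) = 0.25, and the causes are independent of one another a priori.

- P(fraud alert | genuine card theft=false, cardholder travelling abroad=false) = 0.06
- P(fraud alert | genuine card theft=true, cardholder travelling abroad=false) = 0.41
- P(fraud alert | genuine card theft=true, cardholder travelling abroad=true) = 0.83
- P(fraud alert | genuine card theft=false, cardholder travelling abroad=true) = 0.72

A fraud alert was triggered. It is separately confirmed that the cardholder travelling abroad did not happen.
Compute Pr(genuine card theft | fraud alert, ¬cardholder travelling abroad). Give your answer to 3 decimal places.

Numerator (weight on configurations with genuine card theft): 0.41×0.3 = 0.123000
Normalizer over all consistent configurations: 0.06×0.7 + 0.41×0.3 = 0.165000
P(genuine card theft | fraud alert, ¬cardholder travelling abroad) = 0.123000/0.165000 ≈ 0.745

Pr(genuine card theft | fraud alert, ¬cardholder travelling abroad) ≈ 0.745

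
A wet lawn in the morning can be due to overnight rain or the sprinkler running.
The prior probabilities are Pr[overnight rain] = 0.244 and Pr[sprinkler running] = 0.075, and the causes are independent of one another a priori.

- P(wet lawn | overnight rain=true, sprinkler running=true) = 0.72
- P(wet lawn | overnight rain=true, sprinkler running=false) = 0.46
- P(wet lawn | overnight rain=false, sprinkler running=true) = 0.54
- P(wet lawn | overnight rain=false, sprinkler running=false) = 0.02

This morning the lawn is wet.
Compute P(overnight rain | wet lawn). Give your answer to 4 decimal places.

P(overnight rain | wet lawn) ≈ 0.7240

P(wet lawn) = 0.02*0.756*0.925 + 0.54*0.756*0.075 + 0.46*0.244*0.925 + 0.72*0.244*0.075 = 0.013986 + 0.030618 + 0.103822 + 0.013176 = 0.161602
The overnight rain-present share is 0.103822 + 0.013176 = 0.116998.
So P(overnight rain | wet lawn) = 0.116998/0.161602 ≈ 0.7240.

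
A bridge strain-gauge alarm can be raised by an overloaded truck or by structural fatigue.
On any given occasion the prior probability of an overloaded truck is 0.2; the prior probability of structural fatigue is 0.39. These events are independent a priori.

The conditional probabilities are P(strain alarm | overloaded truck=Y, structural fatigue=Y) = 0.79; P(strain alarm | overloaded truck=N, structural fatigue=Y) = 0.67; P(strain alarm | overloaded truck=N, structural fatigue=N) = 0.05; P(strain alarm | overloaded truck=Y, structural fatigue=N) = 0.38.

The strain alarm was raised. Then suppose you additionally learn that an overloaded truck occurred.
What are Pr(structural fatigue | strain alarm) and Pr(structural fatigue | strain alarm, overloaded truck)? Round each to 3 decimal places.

Pr(structural fatigue | strain alarm) ≈ 0.793; Pr(structural fatigue | strain alarm, overloaded truck) ≈ 0.571

Numerator (weight on configurations with structural fatigue): 0.209040 + 0.061620 = 0.270660
The normalizing constant is 0.05·0.8·0.61 + 0.67·0.8·0.39 + 0.38·0.2·0.61 + 0.79·0.2·0.39 = 0.341420
Posterior = 0.270660 / 0.341420 ≈ 0.793

Now condition on the additional information:
P(strain alarm | overloaded truck) = 0.38×0.61 + 0.79×0.39 = 0.231800 + 0.308100 = 0.539900
The structural fatigue-present share is 0.79×0.39 = 0.308100.
P(structural fatigue | strain alarm, overloaded truck) = 0.308100 / 0.539900 ≈ 0.571
The drop from 0.793 to 0.571 is the explaining-away (discounting) effect.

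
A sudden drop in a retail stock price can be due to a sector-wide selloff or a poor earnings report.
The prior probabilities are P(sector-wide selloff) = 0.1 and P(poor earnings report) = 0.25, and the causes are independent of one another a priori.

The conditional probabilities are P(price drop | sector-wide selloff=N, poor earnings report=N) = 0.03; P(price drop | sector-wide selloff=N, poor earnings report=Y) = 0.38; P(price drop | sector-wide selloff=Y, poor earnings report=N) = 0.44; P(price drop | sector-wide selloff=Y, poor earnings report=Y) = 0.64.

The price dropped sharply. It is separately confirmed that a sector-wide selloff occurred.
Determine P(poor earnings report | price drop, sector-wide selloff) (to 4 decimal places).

P(poor earnings report | price drop, sector-wide selloff) ≈ 0.3265

P(price drop | sector-wide selloff) = 0.44·0.75 + 0.64·0.25 = 0.330000 + 0.160000 = 0.490000
The poor earnings report-present share is 0.64·0.25 = 0.160000.
So P(poor earnings report | price drop, sector-wide selloff) = 0.160000/0.490000 ≈ 0.3265.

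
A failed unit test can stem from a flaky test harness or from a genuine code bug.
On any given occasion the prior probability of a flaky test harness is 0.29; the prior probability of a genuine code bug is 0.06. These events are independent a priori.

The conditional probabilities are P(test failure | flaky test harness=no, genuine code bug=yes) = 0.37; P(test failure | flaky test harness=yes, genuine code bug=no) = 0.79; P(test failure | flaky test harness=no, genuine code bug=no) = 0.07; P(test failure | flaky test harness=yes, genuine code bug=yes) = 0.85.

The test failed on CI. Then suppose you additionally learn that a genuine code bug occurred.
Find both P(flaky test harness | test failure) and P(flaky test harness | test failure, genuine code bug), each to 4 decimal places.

P(flaky test harness | test failure) ≈ 0.7865; P(flaky test harness | test failure, genuine code bug) ≈ 0.4841

Weight on flaky test harness=true, given the evidence: 0.215354 + 0.014790 = 0.230144
The normalizing constant is 0.07·0.71·0.94 + 0.37·0.71·0.06 + 0.79·0.29·0.94 + 0.85·0.29·0.06 = 0.292624
P(flaky test harness | test failure) = 0.230144/0.292624 ≈ 0.7865

Now also conditioning on genuine code bug=true:
Sum P(test failure|·) weighted by the priors over both values of flaky test harness:
  P(test failure | genuine code bug) = 0.37×0.71 + 0.85×0.29
        = 0.262700 + 0.246500 = 0.509200
Configurations with flaky test harness contribute 0.246500, so
  P(flaky test harness | test failure, genuine code bug) = 0.246500 / 0.509200 ≈ 0.4841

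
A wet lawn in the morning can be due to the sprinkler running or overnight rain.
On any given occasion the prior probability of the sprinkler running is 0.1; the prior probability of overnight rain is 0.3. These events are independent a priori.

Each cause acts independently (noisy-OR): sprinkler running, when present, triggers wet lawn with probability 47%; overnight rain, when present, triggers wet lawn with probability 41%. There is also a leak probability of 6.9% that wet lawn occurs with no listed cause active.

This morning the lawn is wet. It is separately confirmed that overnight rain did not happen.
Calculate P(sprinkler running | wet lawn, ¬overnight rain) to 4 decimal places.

P(sprinkler running | wet lawn, ¬overnight rain) ≈ 0.4493

Under noisy-OR, P(wet lawn | causes) = 1 − (1−0.069)·∏(1−qᵢ) over the active causes.
For the numerator, keep only sprinkler running=true terms: 0.50657·0.1 = 0.050657
The normalizing constant is 0.069·0.9 + 0.50657·0.1 = 0.112757
P(sprinkler running | wet lawn, ¬overnight rain) = 0.050657/0.112757 ≈ 0.4493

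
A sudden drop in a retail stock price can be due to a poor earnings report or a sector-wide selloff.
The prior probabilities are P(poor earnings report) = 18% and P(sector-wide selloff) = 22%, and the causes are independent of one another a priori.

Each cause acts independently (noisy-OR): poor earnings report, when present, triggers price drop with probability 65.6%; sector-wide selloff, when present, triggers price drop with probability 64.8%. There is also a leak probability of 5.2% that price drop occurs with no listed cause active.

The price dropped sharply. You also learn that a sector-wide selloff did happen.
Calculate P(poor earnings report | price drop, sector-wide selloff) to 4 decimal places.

P(poor earnings report | price drop, sector-wide selloff) ≈ 0.2258

Under noisy-OR, P(price drop | causes) = 1 − (1−0.052)·∏(1−qᵢ) over the active causes.
P(price drop | sector-wide selloff) = 0.666304×0.82 + 0.885209×0.18 = 0.546369 + 0.159338 = 0.705707
Restricting to configurations with poor earnings report present: 0.885209×0.18 = 0.159338.
So P(poor earnings report | price drop, sector-wide selloff) = 0.159338/0.705707 ≈ 0.2258.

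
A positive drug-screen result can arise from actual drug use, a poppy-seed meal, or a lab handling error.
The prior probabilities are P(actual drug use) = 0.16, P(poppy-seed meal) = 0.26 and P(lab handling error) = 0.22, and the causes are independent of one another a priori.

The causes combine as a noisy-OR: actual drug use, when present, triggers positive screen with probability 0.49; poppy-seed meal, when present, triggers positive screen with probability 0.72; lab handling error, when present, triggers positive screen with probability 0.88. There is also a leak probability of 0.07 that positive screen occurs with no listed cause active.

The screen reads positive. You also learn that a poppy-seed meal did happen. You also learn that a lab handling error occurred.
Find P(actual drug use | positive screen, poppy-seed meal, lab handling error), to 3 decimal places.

Under noisy-OR, P(positive screen | causes) = 1 − (1−0.07)·∏(1−qᵢ) over the active causes.
Enumerate both values of actual drug use and weight by the priors:
  P(positive screen | poppy-seed meal, lab handling error) = 0.968752·0.84 + 0.984064·0.16
        = 0.813752 + 0.157450 = 0.971202
Configurations with actual drug use contribute 0.157450, so
  P(actual drug use | positive screen, poppy-seed meal, lab handling error) = 0.157450 / 0.971202 ≈ 0.162

P(actual drug use | positive screen, poppy-seed meal, lab handling error) ≈ 0.162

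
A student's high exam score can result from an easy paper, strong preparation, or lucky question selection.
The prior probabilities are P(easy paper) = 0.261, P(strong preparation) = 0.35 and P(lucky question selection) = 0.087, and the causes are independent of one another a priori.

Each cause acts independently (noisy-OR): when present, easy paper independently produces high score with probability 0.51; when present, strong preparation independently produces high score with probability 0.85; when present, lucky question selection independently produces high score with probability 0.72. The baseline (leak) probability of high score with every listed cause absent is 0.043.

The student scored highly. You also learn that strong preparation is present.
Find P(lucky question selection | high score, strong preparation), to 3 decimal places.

Under noisy-OR, P(high score | causes) = 1 − (1−0.043)·∏(1−qᵢ) over the active causes.
Enumerate the 4 (easy paper, lucky question selection) configurations and weight by the priors:
  P(high score | strong preparation) = 0.85645*0.739*0.913 + 0.959806*0.739*0.087 + 0.929661*0.261*0.913 + 0.980305*0.261*0.087
        = 0.577853 + 0.061709 + 0.221532 + 0.022260 = 0.883354
The terms with lucky question selection present sum to 0.083969, so
  P(lucky question selection | high score, strong preparation) = 0.083969 / 0.883354 ≈ 0.095

P(lucky question selection | high score, strong preparation) ≈ 0.095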